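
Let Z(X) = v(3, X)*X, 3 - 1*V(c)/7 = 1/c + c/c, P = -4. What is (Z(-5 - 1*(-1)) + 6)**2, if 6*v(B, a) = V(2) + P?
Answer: 25/9 ≈ 2.7778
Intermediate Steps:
V(c) = 14 - 7/c (V(c) = 21 - 7*(1/c + c/c) = 21 - 7*(1/c + 1) = 21 - 7*(1 + 1/c) = 21 + (-7 - 7/c) = 14 - 7/c)
v(B, a) = 13/12 (v(B, a) = ((14 - 7/2) - 4)/6 = (21/2 - 4)/6 = (1/6)*(13/2) = 13/12)
Z(X) = 13*X/12
(Z(-5 - 1*(-1)) + 6)**2 = (13*(-5 - 1*(-1))/12 + 6)**2 = (13*(-5 + 1)/12 + 6)**2 = ((13/12)*(-4) + 6)**2 = (-13/3 + 6)**2 = (5/3)**2 = 25/9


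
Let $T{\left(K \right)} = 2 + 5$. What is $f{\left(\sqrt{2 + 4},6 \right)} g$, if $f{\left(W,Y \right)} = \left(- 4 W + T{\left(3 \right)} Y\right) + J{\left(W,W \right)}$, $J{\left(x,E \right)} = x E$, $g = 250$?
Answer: $12000 - 1000 \sqrt{6} \approx 9550.5$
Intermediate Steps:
$J{\left(x,E \right)} = E x$
$T{\left(K \right)} = 7$
$f{\left(W,Y \right)} = W^{2} - 4 W + 7 Y$ ($f{\left(W,Y \right)} = \left(- 4 W + 7 Y\right) + W W = \left(- 4 W + 7 Y\right) + W^{2} = W^{2} - 4 W + 7 Y$)
$f{\left(\sqrt{2 + 4},6 \right)} g = \left(\left(\sqrt{2 + 4}\right)^{2} - 4 \sqrt{2 + 4} + 7 \cdot 6\right) 250 = \left(\left(\sqrt{6}\right)^{2} - 4 \sqrt{6} + 42\right) 250 = \left(6 - 4 \sqrt{6} + 42\right) 250 = \left(48 - 4 \sqrt{6}\right) 250 = 12000 - 1000 \sqrt{6}$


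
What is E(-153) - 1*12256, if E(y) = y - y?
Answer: -12256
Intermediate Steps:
E(y) = 0
E(-153) - 1*12256 = 0 - 1*12256 = 0 - 12256 = -12256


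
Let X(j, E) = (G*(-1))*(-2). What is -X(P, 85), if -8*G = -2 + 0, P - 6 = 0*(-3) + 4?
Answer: -½ ≈ -0.50000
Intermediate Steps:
P = 10 (P = 6 + (0*(-3) + 4) = 6 + (0 + 4) = 6 + 4 = 10)
G = ¼ (G = -(-2 + 0)/8 = -⅛*(-2) = ¼ ≈ 0.25000)
X(j, E) = ½ (X(j, E) = ((¼)*(-1))*(-2) = -¼*(-2) = ½)
-X(P, 85) = -1*½ = -½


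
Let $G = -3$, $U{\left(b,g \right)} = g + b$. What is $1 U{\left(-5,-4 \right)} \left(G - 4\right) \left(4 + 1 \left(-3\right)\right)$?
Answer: $63$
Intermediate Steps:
$U{\left(b,g \right)} = b + g$
$1 U{\left(-5,-4 \right)} \left(G - 4\right) \left(4 + 1 \left(-3\right)\right) = 1 \left(-5 - 4\right) \left(-3 - 4\right) \left(4 + 1 \left(-3\right)\right) = 1 \left(\left(-9\right) \left(-7\right)\right) \left(4 - 3\right) = 1 \cdot 63 \cdot 1 = 63 \cdot 1 = 63$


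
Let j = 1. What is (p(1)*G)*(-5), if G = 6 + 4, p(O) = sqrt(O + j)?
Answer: -50*sqrt(2) ≈ -70.711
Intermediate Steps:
p(O) = sqrt(1 + O) (p(O) = sqrt(O + 1) = sqrt(1 + O))
G = 10
(p(1)*G)*(-5) = (sqrt(1 + 1)*10)*(-5) = (sqrt(2)*10)*(-5) = (10*sqrt(2))*(-5) = -50*sqrt(2)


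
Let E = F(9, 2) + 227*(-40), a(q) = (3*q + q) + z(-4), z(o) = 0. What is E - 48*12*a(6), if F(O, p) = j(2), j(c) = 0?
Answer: -22904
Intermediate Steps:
F(O, p) = 0
a(q) = 4*q (a(q) = (3*q + q) + 0 = 4*q + 0 = 4*q)
E = -9080 (E = 0 + 227*(-40) = 0 - 9080 = -9080)
E - 48*12*a(6) = -9080 - 48*12*4*6 = -9080 - 576*24 = -9080 - 1*13824 = -9080 - 13824 = -22904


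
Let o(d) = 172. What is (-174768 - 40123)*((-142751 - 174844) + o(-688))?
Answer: 68211345893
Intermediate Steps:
(-174768 - 40123)*((-142751 - 174844) + o(-688)) = (-174768 - 40123)*((-142751 - 174844) + 172) = -214891*(-317595 + 172) = -214891*(-317423) = 68211345893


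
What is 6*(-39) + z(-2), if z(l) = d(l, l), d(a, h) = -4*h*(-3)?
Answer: -258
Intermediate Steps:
d(a, h) = 12*h
z(l) = 12*l
6*(-39) + z(-2) = 6*(-39) + 12*(-2) = -234 - 24 = -258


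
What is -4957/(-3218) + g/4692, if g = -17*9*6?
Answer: 49765/37007 ≈ 1.3447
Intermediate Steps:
g = -918 (g = -153*6 = -918)
-4957/(-3218) + g/4692 = -4957/(-3218) - 918/4692 = -4957*(-1/3218) - 918*1/4692 = 4957/3218 - 9/46 = 49765/37007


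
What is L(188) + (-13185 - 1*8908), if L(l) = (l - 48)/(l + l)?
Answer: -2076707/94 ≈ -22093.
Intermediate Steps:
L(l) = (-48 + l)/(2*l) (L(l) = (-48 + l)/((2*l)) = (-48 + l)*(1/(2*l)) = (-48 + l)/(2*l))
L(188) + (-13185 - 1*8908) = (½)*(-48 + 188)/188 + (-13185 - 1*8908) = (½)*(1/188)*140 + (-13185 - 8908) = 35/94 - 22093 = -2076707/94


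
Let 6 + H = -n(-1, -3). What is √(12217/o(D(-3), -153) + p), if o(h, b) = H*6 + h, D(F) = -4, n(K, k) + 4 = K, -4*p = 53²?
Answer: I*√192395/10 ≈ 43.863*I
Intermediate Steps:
p = -2809/4 (p = -¼*53² = -¼*2809 = -2809/4 ≈ -702.25)
n(K, k) = -4 + K
H = -1 (H = -6 - (-4 - 1) = -6 - 1*(-5) = -6 + 5 = -1)
o(h, b) = -6 + h (o(h, b) = -1*6 + h = -6 + h)
√(12217/o(D(-3), -153) + p) = √(12217/(-6 - 4) - 2809/4) = √(12217/(-10) - 2809/4) = √(12217*(-⅒) - 2809/4) = √(-12217/10 - 2809/4) = √(-38479/20) = I*√192395/10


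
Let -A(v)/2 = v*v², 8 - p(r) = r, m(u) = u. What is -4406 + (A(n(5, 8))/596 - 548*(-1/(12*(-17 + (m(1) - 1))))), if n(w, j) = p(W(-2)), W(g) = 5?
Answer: -67004591/15198 ≈ -4408.8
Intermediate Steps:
p(r) = 8 - r
n(w, j) = 3 (n(w, j) = 8 - 1*5 = 8 - 5 = 3)
A(v) = -2*v³ (A(v) = -2*v*v² = -2*v³)
-4406 + (A(n(5, 8))/596 - 548*(-1/(12*(-17 + (m(1) - 1))))) = -4406 + (-2*3³/596 - 548*(-1/(12*(-17 + (1 - 1))))) = -4406 + (-2*27*(1/596) - 548*(-1/(12*(-17 + 0)))) = -4406 + (-54*1/596 - 548/((-12*(-17)))) = -4406 + (-27/298 - 548/204) = -4406 + (-27/298 - 548*1/204) = -4406 + (-27/298 - 137/51) = -4406 - 42203/15198 = -67004591/15198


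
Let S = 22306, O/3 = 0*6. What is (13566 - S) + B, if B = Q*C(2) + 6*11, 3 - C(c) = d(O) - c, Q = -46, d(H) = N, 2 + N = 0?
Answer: -8996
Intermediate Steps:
N = -2 (N = -2 + 0 = -2)
O = 0 (O = 3*(0*6) = 3*0 = 0)
d(H) = -2
C(c) = 5 + c (C(c) = 3 - (-2 - c) = 3 + (2 + c) = 5 + c)
B = -256 (B = -46*(5 + 2) + 6*11 = -46*7 + 66 = -322 + 66 = -256)
(13566 - S) + B = (13566 - 1*22306) - 256 = (13566 - 22306) - 256 = -8740 - 256 = -8996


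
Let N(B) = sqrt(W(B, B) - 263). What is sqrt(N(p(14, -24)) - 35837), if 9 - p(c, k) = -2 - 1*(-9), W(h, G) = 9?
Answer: sqrt(-35837 + I*sqrt(254)) ≈ 0.0421 + 189.31*I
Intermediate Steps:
p(c, k) = 2 (p(c, k) = 9 - (-2 - 1*(-9)) = 9 - (-2 + 9) = 9 - 1*7 = 9 - 7 = 2)
N(B) = I*sqrt(254) (N(B) = sqrt(9 - 263) = sqrt(-254) = I*sqrt(254))
sqrt(N(p(14, -24)) - 35837) = sqrt(I*sqrt(254) - 35837) = sqrt(-35837 + I*sqrt(254))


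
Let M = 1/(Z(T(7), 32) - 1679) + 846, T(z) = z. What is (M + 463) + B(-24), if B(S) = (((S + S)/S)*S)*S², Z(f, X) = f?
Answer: -44038809/1672 ≈ -26339.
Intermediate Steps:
M = 1414511/1672 (M = 1/(7 - 1679) + 846 = 1/(-1672) + 846 = -1/1672 + 846 = 1414511/1672 ≈ 846.00)
B(S) = 2*S³ (B(S) = (((2*S)/S)*S)*S² = (2*S)*S² = 2*S³)
(M + 463) + B(-24) = (1414511/1672 + 463) + 2*(-24)³ = 2188647/1672 + 2*(-13824) = 2188647/1672 - 27648 = -44038809/1672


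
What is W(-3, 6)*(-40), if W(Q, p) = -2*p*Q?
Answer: -1440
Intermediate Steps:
W(Q, p) = -2*Q*p
W(-3, 6)*(-40) = -2*(-3)*6*(-40) = 36*(-40) = -1440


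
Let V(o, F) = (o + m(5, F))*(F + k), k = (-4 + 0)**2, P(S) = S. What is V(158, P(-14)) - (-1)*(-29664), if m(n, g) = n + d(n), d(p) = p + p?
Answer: -29318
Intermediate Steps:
d(p) = 2*p
m(n, g) = 3*n (m(n, g) = n + 2*n = 3*n)
k = 16 (k = (-4)**2 = 16)
V(o, F) = (15 + o)*(16 + F) (V(o, F) = (o + 3*5)*(F + 16) = (o + 15)*(16 + F) = (15 + o)*(16 + F))
V(158, P(-14)) - (-1)*(-29664) = (240 + 15*(-14) + 16*158 - 14*158) - (-1)*(-29664) = (240 - 210 + 2528 - 2212) - 1*29664 = 346 - 29664 = -29318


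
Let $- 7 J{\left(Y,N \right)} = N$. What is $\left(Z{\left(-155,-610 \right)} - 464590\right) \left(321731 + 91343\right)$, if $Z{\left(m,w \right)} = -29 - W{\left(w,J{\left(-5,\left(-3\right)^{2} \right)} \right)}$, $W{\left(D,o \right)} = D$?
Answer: $-191670053666$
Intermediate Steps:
$J{\left(Y,N \right)} = - \frac{N}{7}$
$Z{\left(m,w \right)} = -29 - w$
$\left(Z{\left(-155,-610 \right)} - 464590\right) \left(321731 + 91343\right) = \left(\left(-29 - -610\right) - 464590\right) \left(321731 + 91343\right) = \left(\left(-29 + 610\right) - 464590\right) 413074 = \left(581 - 464590\right) 413074 = \left(-464009\right) 413074 = -191670053666$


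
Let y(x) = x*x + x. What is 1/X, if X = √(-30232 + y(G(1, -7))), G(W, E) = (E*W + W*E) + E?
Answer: -I*√7453/14906 ≈ -0.0057917*I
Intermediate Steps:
G(W, E) = E + 2*E*W (G(W, E) = (E*W + E*W) + E = 2*E*W + E = E + 2*E*W)
y(x) = x + x² (y(x) = x² + x = x + x²)
X = 2*I*√7453 (X = √(-30232 + (-7*(1 + 2*1))*(1 - 7*(1 + 2*1))) = √(-30232 + (-7*(1 + 2))*(1 - 7*(1 + 2))) = √(-30232 + (-7*3)*(1 - 7*3)) = √(-30232 - 21*(1 - 21)) = √(-30232 - 21*(-20)) = √(-30232 + 420) = √(-29812) = 2*I*√7453 ≈ 172.66*I)
1/X = 1/(2*I*√7453) = -I*√7453/14906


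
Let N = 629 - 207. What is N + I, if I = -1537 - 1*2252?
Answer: -3367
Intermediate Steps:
N = 422
I = -3789 (I = -1537 - 2252 = -3789)
N + I = 422 - 3789 = -3367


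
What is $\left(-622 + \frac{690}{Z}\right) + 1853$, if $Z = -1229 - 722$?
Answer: $\frac{2400991}{1951} \approx 1230.6$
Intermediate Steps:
$Z = -1951$ ($Z = -1229 - 722 = -1951$)
$\left(-622 + \frac{690}{Z}\right) + 1853 = \left(-622 + \frac{690}{-1951}\right) + 1853 = \left(-622 + 690 \left(- \frac{1}{1951}\right)\right) + 1853 = \left(-622 - \frac{690}{1951}\right) + 1853 = - \frac{1214212}{1951} + 1853 = \frac{2400991}{1951}$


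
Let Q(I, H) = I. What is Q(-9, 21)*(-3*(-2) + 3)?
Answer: -81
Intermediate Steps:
Q(-9, 21)*(-3*(-2) + 3) = -9*(-3*(-2) + 3) = -9*(6 + 3) = -9*9 = -81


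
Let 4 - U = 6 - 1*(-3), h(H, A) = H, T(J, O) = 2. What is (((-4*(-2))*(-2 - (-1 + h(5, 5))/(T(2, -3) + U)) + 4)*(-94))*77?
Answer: 28952/3 ≈ 9650.7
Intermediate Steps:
U = -5 (U = 4 - (6 - 1*(-3)) = 4 - (6 + 3) = 4 - 1*9 = 4 - 9 = -5)
(((-4*(-2))*(-2 - (-1 + h(5, 5))/(T(2, -3) + U)) + 4)*(-94))*77 = (((-4*(-2))*(-2 - (-1 + 5)/(2 - 5)) + 4)*(-94))*77 = ((8*(-2 - 4/(-3)) + 4)*(-94))*77 = ((8*(-2 - 4*(-1)/3) + 4)*(-94))*77 = ((8*(-2 - 1*(-4/3)) + 4)*(-94))*77 = ((8*(-2 + 4/3) + 4)*(-94))*77 = ((8*(-⅔) + 4)*(-94))*77 = ((-16/3 + 4)*(-94))*77 = -4/3*(-94)*77 = (376/3)*77 = 28952/3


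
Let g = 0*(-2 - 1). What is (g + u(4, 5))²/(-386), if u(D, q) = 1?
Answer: -1/386 ≈ -0.0025907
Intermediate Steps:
g = 0 (g = 0*(-3) = 0)
(g + u(4, 5))²/(-386) = (0 + 1)²/(-386) = 1²*(-1/386) = 1*(-1/386) = -1/386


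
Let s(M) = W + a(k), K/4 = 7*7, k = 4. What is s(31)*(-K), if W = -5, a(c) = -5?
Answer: 1960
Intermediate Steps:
K = 196 (K = 4*(7*7) = 4*49 = 196)
s(M) = -10 (s(M) = -5 - 5 = -10)
s(31)*(-K) = -(-10)*196 = -10*(-196) = 1960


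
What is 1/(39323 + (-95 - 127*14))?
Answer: 1/37450 ≈ 2.6702e-5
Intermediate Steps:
1/(39323 + (-95 - 127*14)) = 1/(39323 + (-95 - 1778)) = 1/(39323 - 1873) = 1/37450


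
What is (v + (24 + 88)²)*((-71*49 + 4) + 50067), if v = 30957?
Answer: 2026798592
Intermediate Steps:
(v + (24 + 88)²)*((-71*49 + 4) + 50067) = (30957 + (24 + 88)²)*((-71*49 + 4) + 50067) = (30957 + 112²)*((-3479 + 4) + 50067) = (30957 + 12544)*(-3475 + 50067) = 43501*46592 = 2026798592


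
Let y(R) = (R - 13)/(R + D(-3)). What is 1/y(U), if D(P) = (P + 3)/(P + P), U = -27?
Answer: 27/40 ≈ 0.67500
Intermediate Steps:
D(P) = (3 + P)/(2*P) (D(P) = (3 + P)/((2*P)) = (3 + P)*(1/(2*P)) = (3 + P)/(2*P))
y(R) = (-13 + R)/R (y(R) = (R - 13)/(R + (½)*(3 - 3)/(-3)) = (-13 + R)/(R + (½)*(-⅓)*0) = (-13 + R)/(R + 0) = (-13 + R)/R)
1/y(U) = 1/((-13 - 27)/(-27)) = 1/(-1/27*(-40)) = 1/(40/27) = 27/40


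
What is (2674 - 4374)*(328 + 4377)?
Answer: -7998500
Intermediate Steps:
(2674 - 4374)*(328 + 4377) = -1700*4705 = -7998500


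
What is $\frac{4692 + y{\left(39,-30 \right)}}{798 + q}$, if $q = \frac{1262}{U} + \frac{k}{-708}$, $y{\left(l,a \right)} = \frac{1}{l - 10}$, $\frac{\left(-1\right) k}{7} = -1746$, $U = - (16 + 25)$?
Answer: $\frac{658301822}{105220439} \approx 6.2564$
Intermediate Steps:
$U = -41$ ($U = \left(-1\right) 41 = -41$)
$k = 12222$ ($k = \left(-7\right) \left(-1746\right) = 12222$)
$y{\left(l,a \right)} = \frac{1}{-10 + l}$
$q = - \frac{232433}{4838}$ ($q = \frac{1262}{-41} + \frac{12222}{-708} = 1262 \left(- \frac{1}{41}\right) + 12222 \left(- \frac{1}{708}\right) = - \frac{1262}{41} - \frac{2037}{118} = - \frac{232433}{4838} \approx -48.043$)
$\frac{4692 + y{\left(39,-30 \right)}}{798 + q} = \frac{4692 + \frac{1}{-10 + 39}}{798 - \frac{232433}{4838}} = \frac{4692 + \frac{1}{29}}{\frac{3628291}{4838}} = \left(4692 + \frac{1}{29}\right) \frac{4838}{3628291} = \frac{136069}{29} \cdot \frac{4838}{3628291} = \frac{658301822}{105220439}$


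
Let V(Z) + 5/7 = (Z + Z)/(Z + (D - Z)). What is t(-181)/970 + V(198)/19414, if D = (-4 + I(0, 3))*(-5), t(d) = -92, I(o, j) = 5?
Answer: -6522617/65910530 ≈ -0.098962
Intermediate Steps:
D = -5 (D = (-4 + 5)*(-5) = 1*(-5) = -5)
V(Z) = -5/7 - 2*Z/5 (V(Z) = -5/7 + (Z + Z)/(Z + (-5 - Z)) = -5/7 + (2*Z)/(-5) = -5/7 + (2*Z)*(-⅕) = -5/7 - 2*Z/5)
t(-181)/970 + V(198)/19414 = -92/970 + (-5/7 - ⅖*198)/19414 = -92*1/970 + (-5/7 - 396/5)*(1/19414) = -46/485 - 2797/35*1/19414 = -46/485 - 2797/679490 = -6522617/65910530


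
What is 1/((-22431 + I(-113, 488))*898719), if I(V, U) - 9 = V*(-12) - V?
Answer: -1/18830859207 ≈ -5.3104e-11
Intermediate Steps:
I(V, U) = 9 - 13*V (I(V, U) = 9 + (V*(-12) - V) = 9 + (-12*V - V) = 9 - 13*V)
1/((-22431 + I(-113, 488))*898719) = 1/((-22431 + (9 - 13*(-113)))*898719) = (1/898719)/(-22431 + (9 + 1469)) = (1/898719)/(-22431 + 1478) = (1/898719)/(-20953) = -1/20953*1/898719 = -1/18830859207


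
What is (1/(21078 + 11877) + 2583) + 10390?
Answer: 427525216/32955 ≈ 12973.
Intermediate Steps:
(1/(21078 + 11877) + 2583) + 10390 = (1/32955 + 2583) + 10390 = 85122766/32955 + 10390 = 427525216/32955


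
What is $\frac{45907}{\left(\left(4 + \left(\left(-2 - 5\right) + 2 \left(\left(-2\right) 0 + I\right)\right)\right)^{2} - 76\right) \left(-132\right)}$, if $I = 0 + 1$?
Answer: $\frac{45907}{9900} \approx 4.6371$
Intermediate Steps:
$I = 1$
$\frac{45907}{\left(\left(4 + \left(\left(-2 - 5\right) + 2 \left(\left(-2\right) 0 + I\right)\right)\right)^{2} - 76\right) \left(-132\right)} = \frac{45907}{\left(\left(4 + \left(\left(-2 - 5\right) + 2 \left(\left(-2\right) 0 + 1\right)\right)\right)^{2} - 76\right) \left(-132\right)} = \frac{45907}{\left(\left(4 - \left(7 - 2 \left(0 + 1\right)\right)\right)^{2} - 76\right) \left(-132\right)} = \frac{45907}{\left(\left(4 + \left(-7 + 2 \cdot 1\right)\right)^{2} - 76\right) \left(-132\right)} = \frac{45907}{\left(\left(4 + \left(-7 + 2\right)\right)^{2} - 76\right) \left(-132\right)} = \frac{45907}{\left(\left(4 - 5\right)^{2} - 76\right) \left(-132\right)} = \frac{45907}{\left(\left(-1\right)^{2} - 76\right) \left(-132\right)} = \frac{45907}{\left(1 - 76\right) \left(-132\right)} = \frac{45907}{\left(-75\right) \left(-132\right)} = \frac{45907}{9900}$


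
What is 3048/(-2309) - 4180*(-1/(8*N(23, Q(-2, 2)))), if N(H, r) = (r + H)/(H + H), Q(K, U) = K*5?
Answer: 55457191/30017 ≈ 1847.5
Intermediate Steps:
Q(K, U) = 5*K
N(H, r) = (H + r)/(2*H) (N(H, r) = (H + r)/((2*H)) = (H + r)*(1/(2*H)) = (H + r)/(2*H))
3048/(-2309) - 4180*(-1/(8*N(23, Q(-2, 2)))) = 3048/(-2309) - 4180*(-23/(4*(23 + 5*(-2)))) = 3048*(-1/2309) - 4180*(-23/(4*(23 - 10))) = -3048/2309 - 4180/((-4*13/23)) = -3048/2309 - 4180/((-8*13/46)) = -3048/2309 - 4180/(-52/23) = -3048/2309 - 4180*(-23/52) = -3048/2309 + 24035/13 = 55457191/30017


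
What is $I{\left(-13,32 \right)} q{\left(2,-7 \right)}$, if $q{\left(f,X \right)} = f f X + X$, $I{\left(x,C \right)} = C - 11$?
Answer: $-735$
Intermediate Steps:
$I{\left(x,C \right)} = -11 + C$
$q{\left(f,X \right)} = X + X f^{2}$ ($q{\left(f,X \right)} = f^{2} X + X = X f^{2} + X = X + X f^{2}$)
$I{\left(-13,32 \right)} q{\left(2,-7 \right)} = \left(-11 + 32\right) \left(- 7 \left(1 + 2^{2}\right)\right) = 21 \left(- 7 \left(1 + 4\right)\right) = 21 \left(\left(-7\right) 5\right) = 21 \left(-35\right) = -735$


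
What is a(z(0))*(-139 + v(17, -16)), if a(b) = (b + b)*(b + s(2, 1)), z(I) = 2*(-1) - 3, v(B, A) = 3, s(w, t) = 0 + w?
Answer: -4080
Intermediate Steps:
s(w, t) = w
z(I) = -5 (z(I) = -2 - 3 = -5)
a(b) = 2*b*(2 + b) (a(b) = (b + b)*(b + 2) = (2*b)*(2 + b) = 2*b*(2 + b))
a(z(0))*(-139 + v(17, -16)) = (2*(-5)*(2 - 5))*(-139 + 3) = (2*(-5)*(-3))*(-136) = 30*(-136) = -4080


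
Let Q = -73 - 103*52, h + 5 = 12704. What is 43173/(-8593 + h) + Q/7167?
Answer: 287129417/29427702 ≈ 9.7571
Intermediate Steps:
h = 12699 (h = -5 + 12704 = 12699)
Q = -5429 (Q = -73 - 5356 = -5429)
43173/(-8593 + h) + Q/7167 = 43173/(-8593 + 12699) - 5429/7167 = 43173/4106 - 5429*1/7167 = 43173*(1/4106) - 5429/7167 = 43173/4106 - 5429/7167 = 287129417/29427702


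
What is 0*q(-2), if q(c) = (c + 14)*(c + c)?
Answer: 0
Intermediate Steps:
q(c) = 2*c*(14 + c) (q(c) = (14 + c)*(2*c) = 2*c*(14 + c))
0*q(-2) = 0*(2*(-2)*(14 - 2)) = 0*(2*(-2)*12) = 0*(-48) = 0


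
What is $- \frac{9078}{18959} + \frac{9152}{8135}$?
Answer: $\frac{99663238}{154231465} \approx 0.64619$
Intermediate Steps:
$- \frac{9078}{18959} + \frac{9152}{8135} = \frac{99663238}{154231465}$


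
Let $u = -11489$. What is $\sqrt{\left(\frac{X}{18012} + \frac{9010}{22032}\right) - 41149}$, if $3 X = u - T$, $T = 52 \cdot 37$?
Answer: $\frac{i \sqrt{120150055335442}}{54036} \approx 202.85 i$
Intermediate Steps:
$T = 1924$
$X = -4471$ ($X = \frac{-11489 - 1924}{3} = \frac{1}{3} \left(-13413\right) = -4471$)
$\sqrt{\left(\frac{X}{18012} + \frac{9010}{22032}\right) - 41149} = \sqrt{\left(- \frac{4471}{18012} + \frac{9010}{22032}\right) - 41149} = \sqrt{\left(\left(-4471\right) \frac{1}{18012} + 9010 \cdot \frac{1}{22032}\right) - 41149} = \sqrt{\left(- \frac{4471}{18012} + \frac{265}{648}\right) - 41149} = \sqrt{\frac{156331}{972648} - 41149} = \sqrt{- \frac{40023336221}{972648}} = \frac{i \sqrt{120150055335442}}{54036}$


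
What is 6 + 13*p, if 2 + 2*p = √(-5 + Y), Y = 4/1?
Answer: -7 + 13*I/2 ≈ -7.0 + 6.5*I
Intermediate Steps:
Y = 4 (Y = 4*1 = 4)
p = -1 + I/2 (p = -1 + √(-5 + 4)/2 = -1 + √(-1)/2 = -1 + I/2 ≈ -1.0 + 0.5*I)
6 + 13*p = 6 + 13*(-1 + I/2) = 6 + (-13 + 13*I/2) = -7 + 13*I/2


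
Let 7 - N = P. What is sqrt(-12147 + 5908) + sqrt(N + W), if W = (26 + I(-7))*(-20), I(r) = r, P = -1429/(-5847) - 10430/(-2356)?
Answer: I*(sqrt(6239) + sqrt(17917229623228710)/6887766) ≈ 98.421*I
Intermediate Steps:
P = 32175467/6887766 (P = -1429*(-1/5847) - 10430*(-1/2356) = 1429/5847 + 5215/1178 = 32175467/6887766 ≈ 4.6714)
N = 16038895/6887766 (N = 7 - 1*32175467/6887766 = 7 - 32175467/6887766 = 16038895/6887766 ≈ 2.3286)
W = -380 (W = (26 - 7)*(-20) = 19*(-20) = -380)
sqrt(-12147 + 5908) + sqrt(N + W) = sqrt(-12147 + 5908) + sqrt(16038895/6887766 - 380) = sqrt(-6239) + sqrt(-2601312185/6887766) = I*sqrt(6239) + I*sqrt(17917229623228710)/6887766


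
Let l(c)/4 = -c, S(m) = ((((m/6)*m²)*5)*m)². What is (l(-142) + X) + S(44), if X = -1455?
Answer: 87801397649617/9 ≈ 9.7557e+12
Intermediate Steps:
S(m) = 25*m⁸/36 (S(m) = ((((m*(⅙))*m²)*5)*m)² = ((((m/6)*m²)*5)*m)² = (((m³/6)*5)*m)² = ((5*m³/6)*m)² = (5*m⁴/6)² = 25*m⁸/36)
l(c) = -4*c (l(c) = 4*(-c) = -4*c)
(l(-142) + X) + S(44) = (-4*(-142) - 1455) + (25/36)*44⁸ = (568 - 1455) + (25/36)*14048223625216 = -887 + 87801397657600/9 = 87801397649617/9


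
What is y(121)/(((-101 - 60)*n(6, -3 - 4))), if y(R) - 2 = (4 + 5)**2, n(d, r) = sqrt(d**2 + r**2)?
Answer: -83*sqrt(85)/13685 ≈ -0.055917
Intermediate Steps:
y(R) = 83 (y(R) = 2 + (4 + 5)**2 = 2 + 9**2 = 2 + 81 = 83)
y(121)/(((-101 - 60)*n(6, -3 - 4))) = 83/(((-101 - 60)*sqrt(6**2 + (-3 - 4)**2))) = 83/((-161*sqrt(36 + (-7)**2))) = 83/((-161*sqrt(36 + 49))) = 83/((-161*sqrt(85))) = 83*(-sqrt(85)/13685) = -83*sqrt(85)/13685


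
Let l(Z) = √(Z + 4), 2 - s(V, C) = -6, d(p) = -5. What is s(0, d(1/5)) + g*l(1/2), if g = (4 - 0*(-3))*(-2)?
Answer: 8 - 12*√2 ≈ -8.9706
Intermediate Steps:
s(V, C) = 8 (s(V, C) = 2 - 1*(-6) = 2 + 6 = 8)
l(Z) = √(4 + Z)
g = -8 (g = (4 - 1*0)*(-2) = (4 + 0)*(-2) = 4*(-2) = -8)
s(0, d(1/5)) + g*l(1/2) = 8 - 8*√(4 + 1/2) = 8 - 8*√(4 + 1*(½)) = 8 - 8*√(4 + ½) = 8 - 12*√2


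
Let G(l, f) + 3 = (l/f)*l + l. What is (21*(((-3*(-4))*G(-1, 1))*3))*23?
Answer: -52164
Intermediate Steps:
G(l, f) = -3 + l + l**2/f (G(l, f) = -3 + ((l/f)*l + l) = -3 + (l**2/f + l) = -3 + (l + l**2/f) = -3 + l + l**2/f)
(21*(((-3*(-4))*G(-1, 1))*3))*23 = (21*(((-3*(-4))*(-3 - 1 + (-1)**2/1))*3))*23 = (21*((12*(-3 - 1 + 1*1))*3))*23 = (21*((12*(-3 - 1 + 1))*3))*23 = (21*((12*(-3))*3))*23 = (21*(-36*3))*23 = (21*(-108))*23 = -2268*23 = -52164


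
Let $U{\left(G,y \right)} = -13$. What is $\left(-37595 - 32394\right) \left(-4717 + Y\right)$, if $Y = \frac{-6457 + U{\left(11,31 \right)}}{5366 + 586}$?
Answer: $\frac{982717438703}{2976} \approx 3.3021 \cdot 10^{8}$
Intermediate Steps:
$Y = - \frac{3235}{2976}$ ($Y = \frac{-6457 - 13}{5366 + 586} = - \frac{6470}{5952} = \left(-6470\right) \frac{1}{5952} = - \frac{3235}{2976} \approx -1.087$)
$\left(-37595 - 32394\right) \left(-4717 + Y\right) = \left(-37595 - 32394\right) \left(-4717 - \frac{3235}{2976}\right) = \left(-69989\right) \left(- \frac{14041027}{2976}\right) = \frac{982717438703}{2976}$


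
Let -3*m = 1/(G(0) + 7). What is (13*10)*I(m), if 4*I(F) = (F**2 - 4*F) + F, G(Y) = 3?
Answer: 1183/360 ≈ 3.2861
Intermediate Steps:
m = -1/30 (m = -1/(3*(3 + 7)) = -1/3/10 = -1/3*1/10 = -1/30 ≈ -0.033333)
I(F) = -3*F/4 + F**2/4 (I(F) = ((F**2 - 4*F) + F)/4 = (F**2 - 3*F)/4 = -3*F/4 + F**2/4)
(13*10)*I(m) = (13*10)*((1/4)*(-1/30)*(-3 - 1/30)) = 130*((1/4)*(-1/30)*(-91/30)) = 130*(91/3600) = 1183/360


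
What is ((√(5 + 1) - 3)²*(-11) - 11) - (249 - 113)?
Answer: -312 + 66*√6 ≈ -150.33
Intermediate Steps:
((√(5 + 1) - 3)²*(-11) - 11) - (249 - 113) = ((√6 - 3)²*(-11) - 11) - 1*136 = ((-3 + √6)²*(-11) - 11) - 136 = (-11*(-3 + √6)² - 11) - 136 = (-11 - 11*(-3 + √6)²) - 136 = -147 - 11*(-3 + √6)²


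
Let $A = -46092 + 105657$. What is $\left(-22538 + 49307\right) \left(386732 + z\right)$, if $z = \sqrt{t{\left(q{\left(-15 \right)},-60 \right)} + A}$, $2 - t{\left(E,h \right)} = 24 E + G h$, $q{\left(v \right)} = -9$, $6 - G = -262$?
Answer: $10352428908 + 26769 \sqrt{75863} \approx 1.036 \cdot 10^{10}$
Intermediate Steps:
$G = 268$ ($G = 6 - -262 = 6 + 262 = 268$)
$t{\left(E,h \right)} = 2 - 268 h - 24 E$ ($t{\left(E,h \right)} = 2 - \left(24 E + 268 h\right) = 2 - 268 h - 24 E$)
$A = 59565$
$z = \sqrt{75863}$ ($z = \sqrt{\left(2 - -16080 - -216\right) + 59565} = \sqrt{\left(2 + 16080 + 216\right) + 59565} = \sqrt{16298 + 59565} = \sqrt{75863} \approx 275.43$)
$\left(-22538 + 49307\right) \left(386732 + z\right) = \left(-22538 + 49307\right) \left(386732 + \sqrt{75863}\right) = 26769 \left(386732 + \sqrt{75863}\right) = 10352428908 + 26769 \sqrt{75863}$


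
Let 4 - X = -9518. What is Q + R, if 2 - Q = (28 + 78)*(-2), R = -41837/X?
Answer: 86777/414 ≈ 209.61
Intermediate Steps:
X = 9522 (X = 4 - 1*(-9518) = 4 + 9518 = 9522)
R = -1819/414 (R = -41837/9522 = -41837*1/9522 = -1819/414 ≈ -4.3937)
Q = 214 (Q = 2 - (28 + 78)*(-2) = 2 - 106*(-2) = 2 - 1*(-212) = 2 + 212 = 214)
Q + R = 214 - 1819/414 = 86777/414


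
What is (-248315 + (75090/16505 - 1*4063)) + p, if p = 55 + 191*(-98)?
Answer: -894691323/3301 ≈ -2.7104e+5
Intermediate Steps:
p = -18663 (p = 55 - 18718 = -18663)
(-248315 + (75090/16505 - 1*4063)) + p = (-248315 + (75090/16505 - 1*4063)) - 18663 = (-248315 + (75090*(1/16505) - 4063)) - 18663 = (-248315 + (15018/3301 - 4063)) - 18663 = (-248315 - 13396945/3301) - 18663 = -833084760/3301 - 18663 = -894691323/3301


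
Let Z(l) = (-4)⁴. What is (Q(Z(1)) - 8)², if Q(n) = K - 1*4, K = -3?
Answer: 225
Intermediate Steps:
Z(l) = 256
Q(n) = -7 (Q(n) = -3 - 1*4 = -3 - 4 = -7)
(Q(Z(1)) - 8)² = (-7 - 8)² = (-15)² = 225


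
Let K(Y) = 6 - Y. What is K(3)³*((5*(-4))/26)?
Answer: -270/13 ≈ -20.769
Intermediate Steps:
K(3)³*((5*(-4))/26) = (6 - 1*3)³*((5*(-4))/26) = (6 - 3)³*(-20*1/26) = 3³*(-10/13) = 27*(-10/13) = -270/13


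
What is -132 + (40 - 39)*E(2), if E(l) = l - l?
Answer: -132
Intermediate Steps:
E(l) = 0
-132 + (40 - 39)*E(2) = -132 + (40 - 39)*0 = -132 + 1*0 = -132 + 0 = -132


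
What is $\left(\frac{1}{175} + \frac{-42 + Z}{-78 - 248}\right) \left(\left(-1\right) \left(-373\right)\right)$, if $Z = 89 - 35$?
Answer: $- \frac{330851}{28525} \approx -11.599$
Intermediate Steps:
$Z = 54$
$\left(\frac{1}{175} + \frac{-42 + Z}{-78 - 248}\right) \left(\left(-1\right) \left(-373\right)\right) = \left(\frac{1}{175} + \frac{-42 + 54}{-78 - 248}\right) \left(\left(-1\right) \left(-373\right)\right) = \left(\frac{1}{175} + \frac{12}{-326}\right) 373 = \left(\frac{1}{175} + 12 \left(- \frac{1}{326}\right)\right) 373 = \left(\frac{1}{175} - \frac{6}{163}\right) 373 = \left(- \frac{887}{28525}\right) 373 = - \frac{330851}{28525}$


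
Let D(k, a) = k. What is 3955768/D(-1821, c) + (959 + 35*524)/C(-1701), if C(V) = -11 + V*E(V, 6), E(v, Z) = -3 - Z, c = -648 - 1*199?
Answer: -60480195385/27857658 ≈ -2171.0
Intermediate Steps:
c = -847 (c = -648 - 199 = -847)
C(V) = -11 - 9*V (C(V) = -11 + V*(-3 - 1*6) = -11 + V*(-3 - 6) = -11 + V*(-9) = -11 - 9*V)
3955768/D(-1821, c) + (959 + 35*524)/C(-1701) = 3955768/(-1821) + (959 + 35*524)/(-11 - 9*(-1701)) = 3955768*(-1/1821) + (959 + 18340)/(-11 + 15309) = -3955768/1821 + 19299/15298 = -60480195385/27857658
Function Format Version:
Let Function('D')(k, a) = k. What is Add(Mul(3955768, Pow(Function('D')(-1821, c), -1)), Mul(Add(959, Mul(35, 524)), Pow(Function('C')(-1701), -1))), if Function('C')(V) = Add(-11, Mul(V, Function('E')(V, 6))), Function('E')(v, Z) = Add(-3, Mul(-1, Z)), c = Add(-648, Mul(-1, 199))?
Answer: Rational(-60480195385, 27857658) ≈ -2171.0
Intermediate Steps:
c = -847 (c = Add(-648, -199) = -847)
Function('C')(V) = Add(-11, Mul(-9, V)) (Function('C')(V) = Add(-11, Mul(V, Add(-3, Mul(-1, 6)))) = Add(-11, Mul(V, Add(-3, -6))) = Add(-11, Mul(V, -9)) = Add(-11, Mul(-9, V)))
Add(Mul(3955768, Pow(Function('D')(-1821, c), -1)), Mul(Add(959, Mul(35, 524)), Pow(Function('C')(-1701), -1))) = Add(Mul(3955768, Pow(-1821, -1)), Mul(Add(959, Mul(35, 524)), Pow(Add(-11, Mul(-9, -1701)), -1))) = Add(Mul(3955768, Rational(-1, 1821)), Mul(Add(959, 18340), Pow(Add(-11, 15309), -1))) = Add(Rational(-3955768, 1821), Mul(19299, Pow(15298, -1))) = Add(Rational(-3955768, 1821), Mul(19299, Rational(1, 15298))) = Add(Rational(-3955768, 1821), Rational(19299, 15298)) = Rational(-60480195385, 27857658)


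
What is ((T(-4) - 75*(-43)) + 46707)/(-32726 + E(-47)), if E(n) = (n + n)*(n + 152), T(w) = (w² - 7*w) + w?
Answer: -12493/10649 ≈ -1.1732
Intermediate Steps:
T(w) = w² - 6*w
E(n) = 2*n*(152 + n) (E(n) = (2*n)*(152 + n) = 2*n*(152 + n))
((T(-4) - 75*(-43)) + 46707)/(-32726 + E(-47)) = ((-4*(-6 - 4) - 75*(-43)) + 46707)/(-32726 + 2*(-47)*(152 - 47)) = ((-4*(-10) + 3225) + 46707)/(-32726 + 2*(-47)*105) = ((40 + 3225) + 46707)/(-32726 - 9870) = (3265 + 46707)/(-42596) = 49972*(-1/42596) = -12493/10649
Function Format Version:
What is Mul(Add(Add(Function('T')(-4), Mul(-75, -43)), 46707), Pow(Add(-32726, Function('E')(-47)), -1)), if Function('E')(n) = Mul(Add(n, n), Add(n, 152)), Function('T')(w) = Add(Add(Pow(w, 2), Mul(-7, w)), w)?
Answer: Rational(-12493, 10649) ≈ -1.1732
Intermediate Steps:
Function('T')(w) = Add(Pow(w, 2), Mul(-6, w))
Function('E')(n) = Mul(2, n, Add(152, n)) (Function('E')(n) = Mul(Mul(2, n), Add(152, n)) = Mul(2, n, Add(152, n)))
Mul(Add(Add(Function('T')(-4), Mul(-75, -43)), 46707), Pow(Add(-32726, Function('E')(-47)), -1)) = Mul(Add(Add(Mul(-4, Add(-6, -4)), Mul(-75, -43)), 46707), Pow(Add(-32726, Mul(2, -47, Add(152, -47))), -1)) = Mul(Add(Add(Mul(-4, -10), 3225), 46707), Pow(Add(-32726, Mul(2, -47, 105)), -1)) = Mul(Add(Add(40, 3225), 46707), Pow(Add(-32726, -9870), -1)) = Mul(Add(3265, 46707), Pow(-42596, -1)) = Mul(49972, Rational(-1, 42596)) = Rational(-12493, 10649)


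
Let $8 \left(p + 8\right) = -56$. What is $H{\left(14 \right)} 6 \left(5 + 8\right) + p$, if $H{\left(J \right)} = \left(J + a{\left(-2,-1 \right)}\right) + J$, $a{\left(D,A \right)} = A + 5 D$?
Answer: $1311$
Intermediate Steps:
$p = -15$ ($p = -8 + \frac{1}{8} \left(-56\right) = -8 - 7 = -15$)
$H{\left(J \right)} = -11 + 2 J$ ($H{\left(J \right)} = \left(J + \left(-1 + 5 \left(-2\right)\right)\right) + J = \left(J - 11\right) + J = \left(-11 + J\right) + J = -11 + 2 J$)
$H{\left(14 \right)} 6 \left(5 + 8\right) + p = \left(-11 + 2 \cdot 14\right) 6 \left(5 + 8\right) - 15 = \left(-11 + 28\right) 6 \cdot 13 - 15 = 17 \cdot 78 - 15 = 1326 - 15 = 1311$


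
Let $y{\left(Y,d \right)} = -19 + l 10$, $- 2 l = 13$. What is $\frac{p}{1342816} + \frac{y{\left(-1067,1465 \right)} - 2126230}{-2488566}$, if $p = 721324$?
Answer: $\frac{581288855201}{417710780232} \approx 1.3916$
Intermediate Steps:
$l = - \frac{13}{2}$ ($l = \left(- \frac{1}{2}\right) 13 = - \frac{13}{2} \approx -6.5$)
$y{\left(Y,d \right)} = -84$ ($y{\left(Y,d \right)} = -19 - 65 = -84$)
$\frac{p}{1342816} + \frac{y{\left(-1067,1465 \right)} - 2126230}{-2488566} = \frac{721324}{1342816} + \frac{-84 - 2126230}{-2488566} = 721324 \cdot \frac{1}{1342816} + \left(-84 - 2126230\right) \left(- \frac{1}{2488566}\right) = \frac{180331}{335704} - - \frac{1063157}{1244283} = \frac{180331}{335704} + \frac{1063157}{1244283} = \frac{581288855201}{417710780232}$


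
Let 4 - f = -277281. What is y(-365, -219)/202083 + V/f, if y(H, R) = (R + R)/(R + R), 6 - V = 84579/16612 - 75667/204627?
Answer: 40459987671713/4232807353492190116 ≈ 9.5587e-6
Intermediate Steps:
f = 277285 (f = 4 - 1*(-277281) = 4 + 277281 = 277285)
V = 4345415515/3399263724 (V = 6 - (84579/16612 - 75667/204627) = 6 - 1*16050166829/3399263724 = 6 - 16050166829/3399263724 = 4345415515/3399263724 ≈ 1.2783)
y(H, R) = 1 (y(H, R) = (2*R)/((2*R)) = (2*R)*(1/(2*R)) = 1)
y(-365, -219)/202083 + V/f = 1/202083 + (4345415515/3399263724)/277285 = 1*(1/202083) + (4345415515/3399263724)*(1/277285) = 1/202083 + 869083103/188512968341868 = 40459987671713/4232807353492190116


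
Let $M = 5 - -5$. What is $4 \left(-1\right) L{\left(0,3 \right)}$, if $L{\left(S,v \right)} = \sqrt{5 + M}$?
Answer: $- 4 \sqrt{15} \approx -15.492$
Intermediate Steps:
$M = 10$ ($M = 5 + 5 = 10$)
$L{\left(S,v \right)} = \sqrt{15}$ ($L{\left(S,v \right)} = \sqrt{5 + 10} = \sqrt{15}$)
$4 \left(-1\right) L{\left(0,3 \right)} = 4 \left(-1\right) \sqrt{15} = - 4 \sqrt{15}$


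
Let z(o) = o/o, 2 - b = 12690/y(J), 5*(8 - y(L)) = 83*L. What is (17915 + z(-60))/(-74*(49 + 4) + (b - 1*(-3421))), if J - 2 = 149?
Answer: -223824588/6170557 ≈ -36.273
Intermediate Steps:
J = 151 (J = 2 + 149 = 151)
y(L) = 8 - 83*L/5
b = 88436/12493 (b = 2 - 12690/(8 - 83/5*151) = 2 - 12690/(8 - 12533/5) = 2 - 12690/(-12493/5) = 2 - 12690*(-5)/12493 = 2 - 1*(-63450/12493) = 2 + 63450/12493 = 88436/12493 ≈ 7.0788)
z(o) = 1
(17915 + z(-60))/(-74*(49 + 4) + (b - 1*(-3421))) = (17915 + 1)/(-74*(49 + 4) + (88436/12493 - 1*(-3421))) = 17916/(-74*53 + (88436/12493 + 3421)) = 17916/(-3922 + 42826989/12493) = 17916/(-6170557/12493) = 17916*(-12493/6170557) = -223824588/6170557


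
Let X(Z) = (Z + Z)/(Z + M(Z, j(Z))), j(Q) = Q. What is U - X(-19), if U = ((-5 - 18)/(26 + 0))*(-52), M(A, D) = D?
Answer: 45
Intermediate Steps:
X(Z) = 1 (X(Z) = (Z + Z)/(Z + Z) = (2*Z)/((2*Z)) = (2*Z)*(1/(2*Z)) = 1)
U = 46 (U = -23/26*(-52) = 46)
U - X(-19) = 46 - 1*1 = 46 - 1 = 45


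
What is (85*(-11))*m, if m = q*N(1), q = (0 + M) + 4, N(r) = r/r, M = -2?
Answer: -1870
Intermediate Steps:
N(r) = 1
q = 2 (q = (0 - 2) + 4 = -2 + 4 = 2)
m = 2 (m = 2*1 = 2)
(85*(-11))*m = (85*(-11))*2 = -935*2 = -1870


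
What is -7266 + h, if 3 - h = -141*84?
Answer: 4581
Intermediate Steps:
h = 11847 (h = 3 - (-141)*84 = 3 - 1*(-11844) = 3 + 11844 = 11847)
-7266 + h = -7266 + 11847 = 4581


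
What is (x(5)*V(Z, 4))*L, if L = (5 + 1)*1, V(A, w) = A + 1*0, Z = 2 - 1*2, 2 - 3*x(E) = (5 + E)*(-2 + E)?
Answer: 0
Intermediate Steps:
x(E) = 2/3 - (-2 + E)*(5 + E)/3 (x(E) = 2/3 - (5 + E)*(-2 + E)/3 = 2/3 - (-2 + E)*(5 + E)/3)
Z = 0 (Z = 2 - 2 = 0)
V(A, w) = A (V(A, w) = A + 0 = A)
L = 6 (L = 6*1 = 6)
(x(5)*V(Z, 4))*L = ((4 - 1*5 - 1/3*5**2)*0)*6 = ((4 - 5 - 1/3*25)*0)*6 = ((4 - 5 - 25/3)*0)*6 = -28/3*0*6 = 0*6 = 0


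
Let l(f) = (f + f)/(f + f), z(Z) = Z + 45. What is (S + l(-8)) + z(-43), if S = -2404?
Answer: -2401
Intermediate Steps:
z(Z) = 45 + Z
l(f) = 1 (l(f) = (2*f)/((2*f)) = (2*f)*(1/(2*f)) = 1)
(S + l(-8)) + z(-43) = (-2404 + 1) + (45 - 43) = -2403 + 2 = -2401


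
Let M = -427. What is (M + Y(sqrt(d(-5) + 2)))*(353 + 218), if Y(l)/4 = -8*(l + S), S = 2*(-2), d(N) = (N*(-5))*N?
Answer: -170729 - 18272*I*sqrt(123) ≈ -1.7073e+5 - 2.0265e+5*I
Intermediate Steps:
d(N) = -5*N**2 (d(N) = (-5*N)*N = -5*N**2)
S = -4
Y(l) = 128 - 32*l (Y(l) = 4*(-8*(l - 4)) = 4*(-8*(-4 + l)) = 4*(32 - 8*l) = 128 - 32*l)
(M + Y(sqrt(d(-5) + 2)))*(353 + 218) = (-427 + (128 - 32*sqrt(-5*(-5)**2 + 2)))*(353 + 218) = (-427 + (128 - 32*sqrt(-5*25 + 2)))*571 = (-427 + (128 - 32*sqrt(-125 + 2)))*571 = (-427 + (128 - 32*I*sqrt(123)))*571 = (-299 - 32*I*sqrt(123))*571 = -170729 - 18272*I*sqrt(123)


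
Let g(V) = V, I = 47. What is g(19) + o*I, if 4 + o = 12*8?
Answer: 4343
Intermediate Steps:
o = 92 (o = -4 + 12*8 = -4 + 96 = 92)
g(19) + o*I = 19 + 92*47 = 19 + 4324 = 4343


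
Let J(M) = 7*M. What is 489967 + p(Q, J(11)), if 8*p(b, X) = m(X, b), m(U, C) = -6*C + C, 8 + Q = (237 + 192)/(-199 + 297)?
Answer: 384135903/784 ≈ 4.8997e+5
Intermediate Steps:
Q = -355/98 (Q = -8 + (237 + 192)/(-199 + 297) = -8 + 429/98 = -355/98 ≈ -3.6224)
m(U, C) = -5*C
p(b, X) = -5*b/8 (p(b, X) = (-5*b)/8 = -5*b/8)
489967 + p(Q, J(11)) = 489967 - 5/8*(-355/98) = 489967 + 1775/784 = 384135903/784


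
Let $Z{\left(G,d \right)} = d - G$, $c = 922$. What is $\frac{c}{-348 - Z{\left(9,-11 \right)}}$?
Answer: $- \frac{461}{164} \approx -2.811$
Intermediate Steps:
$\frac{c}{-348 - Z{\left(9,-11 \right)}} = \frac{922}{-348 - \left(-11 - 9\right)} = \frac{922}{-348 - -20} = \frac{922}{-348 + 20} = \frac{922}{-328} = 922 \left(- \frac{1}{328}\right) = - \frac{461}{164}$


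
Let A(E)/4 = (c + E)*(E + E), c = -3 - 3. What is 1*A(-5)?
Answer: 440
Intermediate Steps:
c = -6
A(E) = 8*E*(-6 + E) (A(E) = 4*((-6 + E)*(E + E)) = 4*((-6 + E)*(2*E)) = 4*(2*E*(-6 + E)) = 8*E*(-6 + E))
1*A(-5) = 1*(8*(-5)*(-6 - 5)) = 1*(8*(-5)*(-11)) = 1*440 = 440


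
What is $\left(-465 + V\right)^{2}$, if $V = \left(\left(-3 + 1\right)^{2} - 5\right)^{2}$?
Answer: $215296$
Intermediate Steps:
$V = 1$ ($V = \left(\left(-2\right)^{2} - 5\right)^{2} = \left(4 - 5\right)^{2} = \left(-1\right)^{2} = 1$)
$\left(-465 + V\right)^{2} = \left(-465 + 1\right)^{2} = \left(-464\right)^{2} = 215296$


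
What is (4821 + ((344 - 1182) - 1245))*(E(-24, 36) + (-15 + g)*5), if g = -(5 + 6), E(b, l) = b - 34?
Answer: -514744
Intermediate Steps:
E(b, l) = -34 + b
g = -11 (g = -1*11 = -11)
(4821 + ((344 - 1182) - 1245))*(E(-24, 36) + (-15 + g)*5) = (4821 + ((344 - 1182) - 1245))*((-34 - 24) + (-15 - 11)*5) = (4821 + (-838 - 1245))*(-58 - 26*5) = (4821 - 2083)*(-58 - 130) = 2738*(-188) = -514744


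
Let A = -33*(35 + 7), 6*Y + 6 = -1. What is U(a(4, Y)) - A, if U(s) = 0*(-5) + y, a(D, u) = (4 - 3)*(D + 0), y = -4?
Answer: 1382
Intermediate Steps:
Y = -7/6 (Y = -1 + (⅙)*(-1) = -1 - ⅙ = -7/6 ≈ -1.1667)
A = -1386 (A = -33*42 = -1386)
a(D, u) = D (a(D, u) = 1*D = D)
U(s) = -4 (U(s) = 0*(-5) - 4 = 0 - 4 = -4)
U(a(4, Y)) - A = -4 - 1*(-1386) = -4 + 1386 = 1382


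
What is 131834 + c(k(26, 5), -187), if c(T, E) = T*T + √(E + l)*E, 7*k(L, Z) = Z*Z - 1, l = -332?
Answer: 6460442/49 - 187*I*√519 ≈ 1.3185e+5 - 4260.2*I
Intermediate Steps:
k(L, Z) = -⅐ + Z²/7 (k(L, Z) = (Z*Z - 1)/7 = (Z² - 1)/7 = (-1 + Z²)/7 = -⅐ + Z²/7)
c(T, E) = T² + E*√(-332 + E) (c(T, E) = T*T + √(E - 332)*E = T² + √(-332 + E)*E = T² + E*√(-332 + E))
131834 + c(k(26, 5), -187) = 131834 + ((-⅐ + (⅐)*5²)² - 187*√(-332 - 187)) = 131834 + ((-⅐ + (⅐)*25)² - 187*I*√519) = 131834 + ((-⅐ + 25/7)² - 187*I*√519) = 131834 + ((24/7)² - 187*I*√519) = 131834 + (576/49 - 187*I*√519) = 6460442/49 - 187*I*√519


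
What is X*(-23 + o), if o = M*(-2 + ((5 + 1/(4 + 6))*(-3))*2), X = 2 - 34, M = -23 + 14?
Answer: -43264/5 ≈ -8652.8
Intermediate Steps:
M = -9
X = -32
o = 1467/5 (o = -9*(-2 + ((5 + 1/(4 + 6))*(-3))*2) = -9*(-2 + ((5 + 1/10)*(-3))*2) = -9*(-2 + ((51/10)*(-3))*2) = -9*(-2 - 153/10*2) = -9*(-2 - 153/5) = -9*(-163/5) = 1467/5 ≈ 293.40)
X*(-23 + o) = -32*(-23 + 1467/5) = -32*1352/5 = -43264/5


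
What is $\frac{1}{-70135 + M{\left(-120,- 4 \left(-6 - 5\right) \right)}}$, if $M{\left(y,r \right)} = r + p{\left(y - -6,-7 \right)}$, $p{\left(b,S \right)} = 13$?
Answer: $- \frac{1}{70078} \approx -1.427 \cdot 10^{-5}$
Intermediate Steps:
$M{\left(y,r \right)} = 13 + r$ ($M{\left(y,r \right)} = r + 13 = 13 + r$)
$\frac{1}{-70135 + M{\left(-120,- 4 \left(-6 - 5\right) \right)}} = \frac{1}{-70135 - \left(-13 + 4 \left(-6 - 5\right)\right)} = \frac{1}{-70135 + \left(13 - -44\right)} = \frac{1}{-70135 + \left(13 + 44\right)} = \frac{1}{-70135 + 57} = \frac{1}{-70078} = - \frac{1}{70078}$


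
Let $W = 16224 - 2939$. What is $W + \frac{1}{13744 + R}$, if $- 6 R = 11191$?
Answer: $\frac{946861811}{71273} \approx 13285.0$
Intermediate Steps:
$W = 13285$
$R = - \frac{11191}{6}$ ($R = \left(- \frac{1}{6}\right) 11191 = - \frac{11191}{6} \approx -1865.2$)
$W + \frac{1}{13744 + R} = 13285 + \frac{1}{13744 - \frac{11191}{6}} = 13285 + \frac{1}{\frac{71273}{6}} = 13285 + \frac{6}{71273} = \frac{946861811}{71273}$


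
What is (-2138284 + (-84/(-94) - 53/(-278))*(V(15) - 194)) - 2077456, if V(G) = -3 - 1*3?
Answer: -27542846120/6533 ≈ -4.2160e+6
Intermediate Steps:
V(G) = -6 (V(G) = -3 - 3 = -6)
(-2138284 + (-84/(-94) - 53/(-278))*(V(15) - 194)) - 2077456 = (-2138284 + (-84/(-94) - 53/(-278))*(-6 - 194)) - 2077456 = (-2138284 + (-84*(-1/94) - 53*(-1/278))*(-200)) - 2077456 = (-2138284 + (42/47 + 53/278)*(-200)) - 2077456 = (-2138284 + (14167/13066)*(-200)) - 2077456 = (-2138284 - 1416700/6533) - 2077456 = -13970826072/6533 - 2077456 = -27542846120/6533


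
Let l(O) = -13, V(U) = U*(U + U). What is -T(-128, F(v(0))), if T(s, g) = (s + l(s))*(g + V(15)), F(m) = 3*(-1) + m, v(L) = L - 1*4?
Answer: 62463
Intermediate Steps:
V(U) = 2*U² (V(U) = U*(2*U) = 2*U²)
v(L) = -4 + L (v(L) = L - 4 = -4 + L)
F(m) = -3 + m
T(s, g) = (-13 + s)*(450 + g) (T(s, g) = (s - 13)*(g + 2*15²) = (-13 + s)*(g + 2*225) = (-13 + s)*(g + 450) = (-13 + s)*(450 + g))
-T(-128, F(v(0))) = -(-5850 - 13*(-3 + (-4 + 0)) + 450*(-128) + (-3 + (-4 + 0))*(-128)) = -(-5850 - 13*(-3 - 4) - 57600 + (-3 - 4)*(-128)) = -(-5850 - 13*(-7) - 57600 - 7*(-128)) = -(-5850 + 91 - 57600 + 896) = -1*(-62463) = 62463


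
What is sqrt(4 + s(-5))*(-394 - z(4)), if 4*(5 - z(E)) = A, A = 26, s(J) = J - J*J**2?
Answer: -785*sqrt(31) ≈ -4370.7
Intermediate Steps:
s(J) = J - J**3
z(E) = -3/2 (z(E) = 5 - 1/4*26 = 5 - 13/2 = -3/2)
sqrt(4 + s(-5))*(-394 - z(4)) = sqrt(4 + (-5 - 1*(-5)**3))*(-394 - 1*(-3/2)) = sqrt(4 + (-5 - 1*(-125)))*(-394 + 3/2) = sqrt(4 + (-5 + 125))*(-785/2) = sqrt(4 + 120)*(-785/2) = sqrt(124)*(-785/2) = (2*sqrt(31))*(-785/2) = -785*sqrt(31)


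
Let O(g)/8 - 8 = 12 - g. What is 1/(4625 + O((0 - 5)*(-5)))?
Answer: 1/4585 ≈ 0.00021810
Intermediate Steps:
O(g) = 160 - 8*g (O(g) = 64 + 8*(12 - g) = 64 + (96 - 8*g) = 160 - 8*g)
1/(4625 + O((0 - 5)*(-5))) = 1/(4625 + (160 - 8*(0 - 5)*(-5))) = 1/(4625 + (160 - (-40)*(-5))) = 1/(4625 + (160 - 8*25)) = 1/(4625 + (160 - 200)) = 1/(4625 - 40) = 1/4585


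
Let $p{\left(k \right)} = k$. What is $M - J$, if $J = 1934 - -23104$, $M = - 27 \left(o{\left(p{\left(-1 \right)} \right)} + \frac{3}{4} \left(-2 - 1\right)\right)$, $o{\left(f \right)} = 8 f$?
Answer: $- \frac{99045}{4} \approx -24761.0$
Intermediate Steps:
$M = \frac{1107}{4}$ ($M = - 27 \left(8 \left(-1\right) + \frac{3}{4} \left(-2 - 1\right)\right) = - 27 \left(-8 + 3 \cdot \frac{1}{4} \left(-3\right)\right) = - 27 \left(-8 + \frac{3}{4} \left(-3\right)\right) = - 27 \left(-8 - \frac{9}{4}\right) = \left(-27\right) \left(- \frac{41}{4}\right) = \frac{1107}{4} \approx 276.75$)
$J = 25038$ ($J = 1934 + 23104 = 25038$)
$M - J = \frac{1107}{4} - 25038 = - \frac{99045}{4}$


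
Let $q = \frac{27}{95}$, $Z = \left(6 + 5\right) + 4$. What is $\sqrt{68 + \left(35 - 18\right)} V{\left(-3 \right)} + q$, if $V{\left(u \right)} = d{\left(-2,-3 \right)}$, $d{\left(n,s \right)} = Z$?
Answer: $\frac{27}{95} + 15 \sqrt{85} \approx 138.58$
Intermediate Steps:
$Z = 15$ ($Z = 11 + 4 = 15$)
$d{\left(n,s \right)} = 15$
$V{\left(u \right)} = 15$
$q = \frac{27}{95}$ ($q = 27 \cdot \frac{1}{95} = \frac{27}{95} \approx 0.28421$)
$\sqrt{68 + \left(35 - 18\right)} V{\left(-3 \right)} + q = \sqrt{68 + \left(35 - 18\right)} 15 + \frac{27}{95} = \sqrt{68 + 17} \cdot 15 + \frac{27}{95} = \sqrt{85} \cdot 15 + \frac{27}{95} = 15 \sqrt{85} + \frac{27}{95} = \frac{27}{95} + 15 \sqrt{85}$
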